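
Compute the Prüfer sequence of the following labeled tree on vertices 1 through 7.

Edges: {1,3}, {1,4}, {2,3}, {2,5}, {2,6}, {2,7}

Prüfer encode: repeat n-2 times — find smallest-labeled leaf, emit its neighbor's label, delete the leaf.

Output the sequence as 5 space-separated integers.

Step 1: leaves = {4,5,6,7}. Remove smallest leaf 4, emit neighbor 1.
Step 2: leaves = {1,5,6,7}. Remove smallest leaf 1, emit neighbor 3.
Step 3: leaves = {3,5,6,7}. Remove smallest leaf 3, emit neighbor 2.
Step 4: leaves = {5,6,7}. Remove smallest leaf 5, emit neighbor 2.
Step 5: leaves = {6,7}. Remove smallest leaf 6, emit neighbor 2.
Done: 2 vertices remain (2, 7). Sequence = [1 3 2 2 2]

Answer: 1 3 2 2 2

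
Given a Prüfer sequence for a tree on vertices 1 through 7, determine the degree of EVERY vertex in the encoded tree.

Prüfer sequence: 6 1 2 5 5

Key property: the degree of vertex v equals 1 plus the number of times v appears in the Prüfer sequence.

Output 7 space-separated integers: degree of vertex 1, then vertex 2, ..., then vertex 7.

p_1 = 6: count[6] becomes 1
p_2 = 1: count[1] becomes 1
p_3 = 2: count[2] becomes 1
p_4 = 5: count[5] becomes 1
p_5 = 5: count[5] becomes 2
Degrees (1 + count): deg[1]=1+1=2, deg[2]=1+1=2, deg[3]=1+0=1, deg[4]=1+0=1, deg[5]=1+2=3, deg[6]=1+1=2, deg[7]=1+0=1

Answer: 2 2 1 1 3 2 1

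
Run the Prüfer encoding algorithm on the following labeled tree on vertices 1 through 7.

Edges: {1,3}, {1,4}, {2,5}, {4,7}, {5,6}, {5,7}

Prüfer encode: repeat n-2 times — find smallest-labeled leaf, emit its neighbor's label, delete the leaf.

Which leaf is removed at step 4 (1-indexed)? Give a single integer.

Step 1: current leaves = {2,3,6}. Remove leaf 2 (neighbor: 5).
Step 2: current leaves = {3,6}. Remove leaf 3 (neighbor: 1).
Step 3: current leaves = {1,6}. Remove leaf 1 (neighbor: 4).
Step 4: current leaves = {4,6}. Remove leaf 4 (neighbor: 7).

Answer: 4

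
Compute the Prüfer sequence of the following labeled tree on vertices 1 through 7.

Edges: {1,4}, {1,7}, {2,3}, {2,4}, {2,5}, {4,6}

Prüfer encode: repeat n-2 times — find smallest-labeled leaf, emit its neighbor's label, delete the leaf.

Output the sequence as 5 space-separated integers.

Step 1: leaves = {3,5,6,7}. Remove smallest leaf 3, emit neighbor 2.
Step 2: leaves = {5,6,7}. Remove smallest leaf 5, emit neighbor 2.
Step 3: leaves = {2,6,7}. Remove smallest leaf 2, emit neighbor 4.
Step 4: leaves = {6,7}. Remove smallest leaf 6, emit neighbor 4.
Step 5: leaves = {4,7}. Remove smallest leaf 4, emit neighbor 1.
Done: 2 vertices remain (1, 7). Sequence = [2 2 4 4 1]

Answer: 2 2 4 4 1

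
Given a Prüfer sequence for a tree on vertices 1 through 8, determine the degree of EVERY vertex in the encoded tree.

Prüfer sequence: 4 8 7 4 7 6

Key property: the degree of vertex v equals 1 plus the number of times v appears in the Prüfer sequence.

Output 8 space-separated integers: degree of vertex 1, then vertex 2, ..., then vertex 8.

p_1 = 4: count[4] becomes 1
p_2 = 8: count[8] becomes 1
p_3 = 7: count[7] becomes 1
p_4 = 4: count[4] becomes 2
p_5 = 7: count[7] becomes 2
p_6 = 6: count[6] becomes 1
Degrees (1 + count): deg[1]=1+0=1, deg[2]=1+0=1, deg[3]=1+0=1, deg[4]=1+2=3, deg[5]=1+0=1, deg[6]=1+1=2, deg[7]=1+2=3, deg[8]=1+1=2

Answer: 1 1 1 3 1 2 3 2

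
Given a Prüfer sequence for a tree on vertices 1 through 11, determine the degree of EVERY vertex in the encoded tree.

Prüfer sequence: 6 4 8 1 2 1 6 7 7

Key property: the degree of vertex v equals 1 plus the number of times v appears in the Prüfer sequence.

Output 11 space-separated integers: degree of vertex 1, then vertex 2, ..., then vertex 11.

Answer: 3 2 1 2 1 3 3 2 1 1 1

Derivation:
p_1 = 6: count[6] becomes 1
p_2 = 4: count[4] becomes 1
p_3 = 8: count[8] becomes 1
p_4 = 1: count[1] becomes 1
p_5 = 2: count[2] becomes 1
p_6 = 1: count[1] becomes 2
p_7 = 6: count[6] becomes 2
p_8 = 7: count[7] becomes 1
p_9 = 7: count[7] becomes 2
Degrees (1 + count): deg[1]=1+2=3, deg[2]=1+1=2, deg[3]=1+0=1, deg[4]=1+1=2, deg[5]=1+0=1, deg[6]=1+2=3, deg[7]=1+2=3, deg[8]=1+1=2, deg[9]=1+0=1, deg[10]=1+0=1, deg[11]=1+0=1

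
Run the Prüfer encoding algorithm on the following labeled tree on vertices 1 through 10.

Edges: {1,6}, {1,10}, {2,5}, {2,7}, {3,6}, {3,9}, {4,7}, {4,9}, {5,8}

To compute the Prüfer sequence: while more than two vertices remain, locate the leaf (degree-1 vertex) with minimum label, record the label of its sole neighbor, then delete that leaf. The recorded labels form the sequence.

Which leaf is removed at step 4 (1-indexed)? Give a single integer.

Step 1: current leaves = {8,10}. Remove leaf 8 (neighbor: 5).
Step 2: current leaves = {5,10}. Remove leaf 5 (neighbor: 2).
Step 3: current leaves = {2,10}. Remove leaf 2 (neighbor: 7).
Step 4: current leaves = {7,10}. Remove leaf 7 (neighbor: 4).

Answer: 7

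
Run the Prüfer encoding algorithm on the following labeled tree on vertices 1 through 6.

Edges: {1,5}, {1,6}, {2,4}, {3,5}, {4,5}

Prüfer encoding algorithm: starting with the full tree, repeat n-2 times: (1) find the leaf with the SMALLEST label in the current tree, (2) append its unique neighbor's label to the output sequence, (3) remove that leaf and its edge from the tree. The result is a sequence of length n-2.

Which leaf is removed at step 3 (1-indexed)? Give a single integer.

Answer: 4

Derivation:
Step 1: current leaves = {2,3,6}. Remove leaf 2 (neighbor: 4).
Step 2: current leaves = {3,4,6}. Remove leaf 3 (neighbor: 5).
Step 3: current leaves = {4,6}. Remove leaf 4 (neighbor: 5).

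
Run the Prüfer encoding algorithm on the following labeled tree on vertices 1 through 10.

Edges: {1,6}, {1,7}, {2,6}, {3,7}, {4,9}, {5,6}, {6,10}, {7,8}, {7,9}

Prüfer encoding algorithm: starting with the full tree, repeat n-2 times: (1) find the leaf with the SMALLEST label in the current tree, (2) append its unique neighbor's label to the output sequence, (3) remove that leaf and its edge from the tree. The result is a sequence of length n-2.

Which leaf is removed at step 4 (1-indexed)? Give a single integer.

Answer: 5

Derivation:
Step 1: current leaves = {2,3,4,5,8,10}. Remove leaf 2 (neighbor: 6).
Step 2: current leaves = {3,4,5,8,10}. Remove leaf 3 (neighbor: 7).
Step 3: current leaves = {4,5,8,10}. Remove leaf 4 (neighbor: 9).
Step 4: current leaves = {5,8,9,10}. Remove leaf 5 (neighbor: 6).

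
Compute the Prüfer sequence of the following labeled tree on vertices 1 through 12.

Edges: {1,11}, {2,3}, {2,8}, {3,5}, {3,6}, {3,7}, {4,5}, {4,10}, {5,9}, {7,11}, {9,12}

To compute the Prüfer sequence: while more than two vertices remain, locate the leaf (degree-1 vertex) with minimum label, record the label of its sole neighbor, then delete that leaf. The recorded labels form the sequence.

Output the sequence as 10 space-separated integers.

Answer: 11 3 2 3 4 5 7 3 5 9

Derivation:
Step 1: leaves = {1,6,8,10,12}. Remove smallest leaf 1, emit neighbor 11.
Step 2: leaves = {6,8,10,11,12}. Remove smallest leaf 6, emit neighbor 3.
Step 3: leaves = {8,10,11,12}. Remove smallest leaf 8, emit neighbor 2.
Step 4: leaves = {2,10,11,12}. Remove smallest leaf 2, emit neighbor 3.
Step 5: leaves = {10,11,12}. Remove smallest leaf 10, emit neighbor 4.
Step 6: leaves = {4,11,12}. Remove smallest leaf 4, emit neighbor 5.
Step 7: leaves = {11,12}. Remove smallest leaf 11, emit neighbor 7.
Step 8: leaves = {7,12}. Remove smallest leaf 7, emit neighbor 3.
Step 9: leaves = {3,12}. Remove smallest leaf 3, emit neighbor 5.
Step 10: leaves = {5,12}. Remove smallest leaf 5, emit neighbor 9.
Done: 2 vertices remain (9, 12). Sequence = [11 3 2 3 4 5 7 3 5 9]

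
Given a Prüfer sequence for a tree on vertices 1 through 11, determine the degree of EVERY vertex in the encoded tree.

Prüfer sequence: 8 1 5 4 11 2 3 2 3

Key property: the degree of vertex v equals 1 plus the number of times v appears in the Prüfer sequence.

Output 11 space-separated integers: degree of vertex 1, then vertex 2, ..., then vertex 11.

Answer: 2 3 3 2 2 1 1 2 1 1 2

Derivation:
p_1 = 8: count[8] becomes 1
p_2 = 1: count[1] becomes 1
p_3 = 5: count[5] becomes 1
p_4 = 4: count[4] becomes 1
p_5 = 11: count[11] becomes 1
p_6 = 2: count[2] becomes 1
p_7 = 3: count[3] becomes 1
p_8 = 2: count[2] becomes 2
p_9 = 3: count[3] becomes 2
Degrees (1 + count): deg[1]=1+1=2, deg[2]=1+2=3, deg[3]=1+2=3, deg[4]=1+1=2, deg[5]=1+1=2, deg[6]=1+0=1, deg[7]=1+0=1, deg[8]=1+1=2, deg[9]=1+0=1, deg[10]=1+0=1, deg[11]=1+1=2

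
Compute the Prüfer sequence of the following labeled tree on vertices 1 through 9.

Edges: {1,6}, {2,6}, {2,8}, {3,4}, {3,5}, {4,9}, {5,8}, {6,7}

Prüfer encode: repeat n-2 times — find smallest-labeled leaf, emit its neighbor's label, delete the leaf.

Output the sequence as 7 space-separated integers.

Step 1: leaves = {1,7,9}. Remove smallest leaf 1, emit neighbor 6.
Step 2: leaves = {7,9}. Remove smallest leaf 7, emit neighbor 6.
Step 3: leaves = {6,9}. Remove smallest leaf 6, emit neighbor 2.
Step 4: leaves = {2,9}. Remove smallest leaf 2, emit neighbor 8.
Step 5: leaves = {8,9}. Remove smallest leaf 8, emit neighbor 5.
Step 6: leaves = {5,9}. Remove smallest leaf 5, emit neighbor 3.
Step 7: leaves = {3,9}. Remove smallest leaf 3, emit neighbor 4.
Done: 2 vertices remain (4, 9). Sequence = [6 6 2 8 5 3 4]

Answer: 6 6 2 8 5 3 4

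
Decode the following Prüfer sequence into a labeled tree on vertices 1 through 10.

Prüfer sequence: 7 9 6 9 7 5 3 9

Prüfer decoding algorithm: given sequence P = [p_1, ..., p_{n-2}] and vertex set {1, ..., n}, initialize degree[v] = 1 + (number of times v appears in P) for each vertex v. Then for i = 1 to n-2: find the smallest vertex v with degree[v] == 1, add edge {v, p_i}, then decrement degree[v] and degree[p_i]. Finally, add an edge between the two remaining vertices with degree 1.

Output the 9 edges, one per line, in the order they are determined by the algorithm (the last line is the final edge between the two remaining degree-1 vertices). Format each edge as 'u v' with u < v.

Initial degrees: {1:1, 2:1, 3:2, 4:1, 5:2, 6:2, 7:3, 8:1, 9:4, 10:1}
Step 1: smallest deg-1 vertex = 1, p_1 = 7. Add edge {1,7}. Now deg[1]=0, deg[7]=2.
Step 2: smallest deg-1 vertex = 2, p_2 = 9. Add edge {2,9}. Now deg[2]=0, deg[9]=3.
Step 3: smallest deg-1 vertex = 4, p_3 = 6. Add edge {4,6}. Now deg[4]=0, deg[6]=1.
Step 4: smallest deg-1 vertex = 6, p_4 = 9. Add edge {6,9}. Now deg[6]=0, deg[9]=2.
Step 5: smallest deg-1 vertex = 8, p_5 = 7. Add edge {7,8}. Now deg[8]=0, deg[7]=1.
Step 6: smallest deg-1 vertex = 7, p_6 = 5. Add edge {5,7}. Now deg[7]=0, deg[5]=1.
Step 7: smallest deg-1 vertex = 5, p_7 = 3. Add edge {3,5}. Now deg[5]=0, deg[3]=1.
Step 8: smallest deg-1 vertex = 3, p_8 = 9. Add edge {3,9}. Now deg[3]=0, deg[9]=1.
Final: two remaining deg-1 vertices are 9, 10. Add edge {9,10}.

Answer: 1 7
2 9
4 6
6 9
7 8
5 7
3 5
3 9
9 10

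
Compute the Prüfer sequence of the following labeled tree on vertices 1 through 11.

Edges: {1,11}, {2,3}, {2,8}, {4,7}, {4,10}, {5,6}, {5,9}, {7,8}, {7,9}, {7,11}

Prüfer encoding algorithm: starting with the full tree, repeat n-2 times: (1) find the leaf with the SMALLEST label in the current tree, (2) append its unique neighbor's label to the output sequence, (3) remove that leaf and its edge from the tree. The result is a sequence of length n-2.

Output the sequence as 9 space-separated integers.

Answer: 11 2 8 5 9 7 7 4 7

Derivation:
Step 1: leaves = {1,3,6,10}. Remove smallest leaf 1, emit neighbor 11.
Step 2: leaves = {3,6,10,11}. Remove smallest leaf 3, emit neighbor 2.
Step 3: leaves = {2,6,10,11}. Remove smallest leaf 2, emit neighbor 8.
Step 4: leaves = {6,8,10,11}. Remove smallest leaf 6, emit neighbor 5.
Step 5: leaves = {5,8,10,11}. Remove smallest leaf 5, emit neighbor 9.
Step 6: leaves = {8,9,10,11}. Remove smallest leaf 8, emit neighbor 7.
Step 7: leaves = {9,10,11}. Remove smallest leaf 9, emit neighbor 7.
Step 8: leaves = {10,11}. Remove smallest leaf 10, emit neighbor 4.
Step 9: leaves = {4,11}. Remove smallest leaf 4, emit neighbor 7.
Done: 2 vertices remain (7, 11). Sequence = [11 2 8 5 9 7 7 4 7]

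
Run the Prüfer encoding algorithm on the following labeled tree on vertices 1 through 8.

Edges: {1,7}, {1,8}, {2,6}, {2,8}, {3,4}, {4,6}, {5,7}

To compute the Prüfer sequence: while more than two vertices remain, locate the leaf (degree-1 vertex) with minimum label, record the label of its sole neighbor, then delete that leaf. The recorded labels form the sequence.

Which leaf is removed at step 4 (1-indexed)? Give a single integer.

Answer: 6

Derivation:
Step 1: current leaves = {3,5}. Remove leaf 3 (neighbor: 4).
Step 2: current leaves = {4,5}. Remove leaf 4 (neighbor: 6).
Step 3: current leaves = {5,6}. Remove leaf 5 (neighbor: 7).
Step 4: current leaves = {6,7}. Remove leaf 6 (neighbor: 2).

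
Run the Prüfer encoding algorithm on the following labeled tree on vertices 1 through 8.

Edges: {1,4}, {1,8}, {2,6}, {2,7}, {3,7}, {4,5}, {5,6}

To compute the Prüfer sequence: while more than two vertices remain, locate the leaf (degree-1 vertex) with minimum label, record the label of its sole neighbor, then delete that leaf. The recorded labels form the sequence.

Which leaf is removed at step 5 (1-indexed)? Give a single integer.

Answer: 5

Derivation:
Step 1: current leaves = {3,8}. Remove leaf 3 (neighbor: 7).
Step 2: current leaves = {7,8}. Remove leaf 7 (neighbor: 2).
Step 3: current leaves = {2,8}. Remove leaf 2 (neighbor: 6).
Step 4: current leaves = {6,8}. Remove leaf 6 (neighbor: 5).
Step 5: current leaves = {5,8}. Remove leaf 5 (neighbor: 4).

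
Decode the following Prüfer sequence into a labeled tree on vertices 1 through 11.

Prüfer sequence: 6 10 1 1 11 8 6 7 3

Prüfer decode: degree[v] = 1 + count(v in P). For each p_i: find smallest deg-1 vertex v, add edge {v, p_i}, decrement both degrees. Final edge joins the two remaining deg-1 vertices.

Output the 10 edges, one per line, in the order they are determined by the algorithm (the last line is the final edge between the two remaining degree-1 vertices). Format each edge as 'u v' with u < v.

Answer: 2 6
4 10
1 5
1 9
1 11
8 10
6 8
6 7
3 7
3 11

Derivation:
Initial degrees: {1:3, 2:1, 3:2, 4:1, 5:1, 6:3, 7:2, 8:2, 9:1, 10:2, 11:2}
Step 1: smallest deg-1 vertex = 2, p_1 = 6. Add edge {2,6}. Now deg[2]=0, deg[6]=2.
Step 2: smallest deg-1 vertex = 4, p_2 = 10. Add edge {4,10}. Now deg[4]=0, deg[10]=1.
Step 3: smallest deg-1 vertex = 5, p_3 = 1. Add edge {1,5}. Now deg[5]=0, deg[1]=2.
Step 4: smallest deg-1 vertex = 9, p_4 = 1. Add edge {1,9}. Now deg[9]=0, deg[1]=1.
Step 5: smallest deg-1 vertex = 1, p_5 = 11. Add edge {1,11}. Now deg[1]=0, deg[11]=1.
Step 6: smallest deg-1 vertex = 10, p_6 = 8. Add edge {8,10}. Now deg[10]=0, deg[8]=1.
Step 7: smallest deg-1 vertex = 8, p_7 = 6. Add edge {6,8}. Now deg[8]=0, deg[6]=1.
Step 8: smallest deg-1 vertex = 6, p_8 = 7. Add edge {6,7}. Now deg[6]=0, deg[7]=1.
Step 9: smallest deg-1 vertex = 7, p_9 = 3. Add edge {3,7}. Now deg[7]=0, deg[3]=1.
Final: two remaining deg-1 vertices are 3, 11. Add edge {3,11}.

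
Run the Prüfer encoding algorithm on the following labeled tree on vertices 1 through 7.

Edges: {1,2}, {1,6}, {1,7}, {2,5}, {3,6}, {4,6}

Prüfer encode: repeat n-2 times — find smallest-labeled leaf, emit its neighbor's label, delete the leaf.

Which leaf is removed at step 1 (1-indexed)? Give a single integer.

Answer: 3

Derivation:
Step 1: current leaves = {3,4,5,7}. Remove leaf 3 (neighbor: 6).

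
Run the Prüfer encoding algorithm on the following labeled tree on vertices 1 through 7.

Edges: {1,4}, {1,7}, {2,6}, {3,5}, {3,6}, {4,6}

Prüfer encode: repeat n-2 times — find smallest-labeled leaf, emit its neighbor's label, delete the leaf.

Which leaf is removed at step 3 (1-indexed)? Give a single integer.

Answer: 3

Derivation:
Step 1: current leaves = {2,5,7}. Remove leaf 2 (neighbor: 6).
Step 2: current leaves = {5,7}. Remove leaf 5 (neighbor: 3).
Step 3: current leaves = {3,7}. Remove leaf 3 (neighbor: 6).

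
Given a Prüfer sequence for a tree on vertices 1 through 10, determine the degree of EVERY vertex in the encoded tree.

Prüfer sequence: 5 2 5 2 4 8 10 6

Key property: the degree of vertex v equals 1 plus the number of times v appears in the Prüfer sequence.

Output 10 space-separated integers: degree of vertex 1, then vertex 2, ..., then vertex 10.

p_1 = 5: count[5] becomes 1
p_2 = 2: count[2] becomes 1
p_3 = 5: count[5] becomes 2
p_4 = 2: count[2] becomes 2
p_5 = 4: count[4] becomes 1
p_6 = 8: count[8] becomes 1
p_7 = 10: count[10] becomes 1
p_8 = 6: count[6] becomes 1
Degrees (1 + count): deg[1]=1+0=1, deg[2]=1+2=3, deg[3]=1+0=1, deg[4]=1+1=2, deg[5]=1+2=3, deg[6]=1+1=2, deg[7]=1+0=1, deg[8]=1+1=2, deg[9]=1+0=1, deg[10]=1+1=2

Answer: 1 3 1 2 3 2 1 2 1 2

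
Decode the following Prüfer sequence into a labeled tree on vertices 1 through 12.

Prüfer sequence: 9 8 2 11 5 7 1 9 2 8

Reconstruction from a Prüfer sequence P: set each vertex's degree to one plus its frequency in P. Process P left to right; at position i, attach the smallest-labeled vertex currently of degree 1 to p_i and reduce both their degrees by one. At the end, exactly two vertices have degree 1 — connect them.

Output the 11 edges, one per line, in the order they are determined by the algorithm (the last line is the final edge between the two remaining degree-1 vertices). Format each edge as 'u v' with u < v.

Answer: 3 9
4 8
2 6
10 11
5 11
5 7
1 7
1 9
2 9
2 8
8 12

Derivation:
Initial degrees: {1:2, 2:3, 3:1, 4:1, 5:2, 6:1, 7:2, 8:3, 9:3, 10:1, 11:2, 12:1}
Step 1: smallest deg-1 vertex = 3, p_1 = 9. Add edge {3,9}. Now deg[3]=0, deg[9]=2.
Step 2: smallest deg-1 vertex = 4, p_2 = 8. Add edge {4,8}. Now deg[4]=0, deg[8]=2.
Step 3: smallest deg-1 vertex = 6, p_3 = 2. Add edge {2,6}. Now deg[6]=0, deg[2]=2.
Step 4: smallest deg-1 vertex = 10, p_4 = 11. Add edge {10,11}. Now deg[10]=0, deg[11]=1.
Step 5: smallest deg-1 vertex = 11, p_5 = 5. Add edge {5,11}. Now deg[11]=0, deg[5]=1.
Step 6: smallest deg-1 vertex = 5, p_6 = 7. Add edge {5,7}. Now deg[5]=0, deg[7]=1.
Step 7: smallest deg-1 vertex = 7, p_7 = 1. Add edge {1,7}. Now deg[7]=0, deg[1]=1.
Step 8: smallest deg-1 vertex = 1, p_8 = 9. Add edge {1,9}. Now deg[1]=0, deg[9]=1.
Step 9: smallest deg-1 vertex = 9, p_9 = 2. Add edge {2,9}. Now deg[9]=0, deg[2]=1.
Step 10: smallest deg-1 vertex = 2, p_10 = 8. Add edge {2,8}. Now deg[2]=0, deg[8]=1.
Final: two remaining deg-1 vertices are 8, 12. Add edge {8,12}.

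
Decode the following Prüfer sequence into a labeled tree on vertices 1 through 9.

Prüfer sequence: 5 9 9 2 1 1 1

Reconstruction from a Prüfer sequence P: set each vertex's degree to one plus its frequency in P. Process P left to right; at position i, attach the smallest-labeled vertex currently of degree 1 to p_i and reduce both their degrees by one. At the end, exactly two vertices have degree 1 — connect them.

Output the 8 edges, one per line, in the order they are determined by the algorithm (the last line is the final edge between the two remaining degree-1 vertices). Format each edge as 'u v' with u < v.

Answer: 3 5
4 9
5 9
2 6
1 2
1 7
1 8
1 9

Derivation:
Initial degrees: {1:4, 2:2, 3:1, 4:1, 5:2, 6:1, 7:1, 8:1, 9:3}
Step 1: smallest deg-1 vertex = 3, p_1 = 5. Add edge {3,5}. Now deg[3]=0, deg[5]=1.
Step 2: smallest deg-1 vertex = 4, p_2 = 9. Add edge {4,9}. Now deg[4]=0, deg[9]=2.
Step 3: smallest deg-1 vertex = 5, p_3 = 9. Add edge {5,9}. Now deg[5]=0, deg[9]=1.
Step 4: smallest deg-1 vertex = 6, p_4 = 2. Add edge {2,6}. Now deg[6]=0, deg[2]=1.
Step 5: smallest deg-1 vertex = 2, p_5 = 1. Add edge {1,2}. Now deg[2]=0, deg[1]=3.
Step 6: smallest deg-1 vertex = 7, p_6 = 1. Add edge {1,7}. Now deg[7]=0, deg[1]=2.
Step 7: smallest deg-1 vertex = 8, p_7 = 1. Add edge {1,8}. Now deg[8]=0, deg[1]=1.
Final: two remaining deg-1 vertices are 1, 9. Add edge {1,9}.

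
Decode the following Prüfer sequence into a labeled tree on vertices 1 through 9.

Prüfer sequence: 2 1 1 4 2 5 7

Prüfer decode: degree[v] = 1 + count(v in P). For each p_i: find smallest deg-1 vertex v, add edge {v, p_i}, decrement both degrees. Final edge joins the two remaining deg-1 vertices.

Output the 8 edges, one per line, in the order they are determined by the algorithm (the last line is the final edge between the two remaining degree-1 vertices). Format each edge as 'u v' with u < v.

Initial degrees: {1:3, 2:3, 3:1, 4:2, 5:2, 6:1, 7:2, 8:1, 9:1}
Step 1: smallest deg-1 vertex = 3, p_1 = 2. Add edge {2,3}. Now deg[3]=0, deg[2]=2.
Step 2: smallest deg-1 vertex = 6, p_2 = 1. Add edge {1,6}. Now deg[6]=0, deg[1]=2.
Step 3: smallest deg-1 vertex = 8, p_3 = 1. Add edge {1,8}. Now deg[8]=0, deg[1]=1.
Step 4: smallest deg-1 vertex = 1, p_4 = 4. Add edge {1,4}. Now deg[1]=0, deg[4]=1.
Step 5: smallest deg-1 vertex = 4, p_5 = 2. Add edge {2,4}. Now deg[4]=0, deg[2]=1.
Step 6: smallest deg-1 vertex = 2, p_6 = 5. Add edge {2,5}. Now deg[2]=0, deg[5]=1.
Step 7: smallest deg-1 vertex = 5, p_7 = 7. Add edge {5,7}. Now deg[5]=0, deg[7]=1.
Final: two remaining deg-1 vertices are 7, 9. Add edge {7,9}.

Answer: 2 3
1 6
1 8
1 4
2 4
2 5
5 7
7 9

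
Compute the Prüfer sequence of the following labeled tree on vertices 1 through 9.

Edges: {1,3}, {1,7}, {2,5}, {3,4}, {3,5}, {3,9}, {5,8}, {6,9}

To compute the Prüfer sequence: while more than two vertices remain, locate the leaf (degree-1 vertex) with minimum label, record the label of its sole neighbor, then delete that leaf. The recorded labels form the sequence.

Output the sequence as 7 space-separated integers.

Step 1: leaves = {2,4,6,7,8}. Remove smallest leaf 2, emit neighbor 5.
Step 2: leaves = {4,6,7,8}. Remove smallest leaf 4, emit neighbor 3.
Step 3: leaves = {6,7,8}. Remove smallest leaf 6, emit neighbor 9.
Step 4: leaves = {7,8,9}. Remove smallest leaf 7, emit neighbor 1.
Step 5: leaves = {1,8,9}. Remove smallest leaf 1, emit neighbor 3.
Step 6: leaves = {8,9}. Remove smallest leaf 8, emit neighbor 5.
Step 7: leaves = {5,9}. Remove smallest leaf 5, emit neighbor 3.
Done: 2 vertices remain (3, 9). Sequence = [5 3 9 1 3 5 3]

Answer: 5 3 9 1 3 5 3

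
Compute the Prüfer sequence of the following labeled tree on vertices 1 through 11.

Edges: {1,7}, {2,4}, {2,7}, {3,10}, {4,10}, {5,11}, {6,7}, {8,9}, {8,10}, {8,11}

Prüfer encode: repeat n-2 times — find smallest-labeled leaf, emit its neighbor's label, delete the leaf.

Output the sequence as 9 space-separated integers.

Step 1: leaves = {1,3,5,6,9}. Remove smallest leaf 1, emit neighbor 7.
Step 2: leaves = {3,5,6,9}. Remove smallest leaf 3, emit neighbor 10.
Step 3: leaves = {5,6,9}. Remove smallest leaf 5, emit neighbor 11.
Step 4: leaves = {6,9,11}. Remove smallest leaf 6, emit neighbor 7.
Step 5: leaves = {7,9,11}. Remove smallest leaf 7, emit neighbor 2.
Step 6: leaves = {2,9,11}. Remove smallest leaf 2, emit neighbor 4.
Step 7: leaves = {4,9,11}. Remove smallest leaf 4, emit neighbor 10.
Step 8: leaves = {9,10,11}. Remove smallest leaf 9, emit neighbor 8.
Step 9: leaves = {10,11}. Remove smallest leaf 10, emit neighbor 8.
Done: 2 vertices remain (8, 11). Sequence = [7 10 11 7 2 4 10 8 8]

Answer: 7 10 11 7 2 4 10 8 8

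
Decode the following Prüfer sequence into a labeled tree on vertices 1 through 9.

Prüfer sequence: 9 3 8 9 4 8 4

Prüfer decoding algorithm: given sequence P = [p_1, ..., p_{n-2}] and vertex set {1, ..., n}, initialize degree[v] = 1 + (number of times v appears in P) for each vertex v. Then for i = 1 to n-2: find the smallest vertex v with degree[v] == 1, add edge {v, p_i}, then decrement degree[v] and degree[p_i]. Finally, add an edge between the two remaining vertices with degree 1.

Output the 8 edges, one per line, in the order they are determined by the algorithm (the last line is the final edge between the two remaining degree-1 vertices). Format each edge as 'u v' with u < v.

Answer: 1 9
2 3
3 8
5 9
4 6
7 8
4 8
4 9

Derivation:
Initial degrees: {1:1, 2:1, 3:2, 4:3, 5:1, 6:1, 7:1, 8:3, 9:3}
Step 1: smallest deg-1 vertex = 1, p_1 = 9. Add edge {1,9}. Now deg[1]=0, deg[9]=2.
Step 2: smallest deg-1 vertex = 2, p_2 = 3. Add edge {2,3}. Now deg[2]=0, deg[3]=1.
Step 3: smallest deg-1 vertex = 3, p_3 = 8. Add edge {3,8}. Now deg[3]=0, deg[8]=2.
Step 4: smallest deg-1 vertex = 5, p_4 = 9. Add edge {5,9}. Now deg[5]=0, deg[9]=1.
Step 5: smallest deg-1 vertex = 6, p_5 = 4. Add edge {4,6}. Now deg[6]=0, deg[4]=2.
Step 6: smallest deg-1 vertex = 7, p_6 = 8. Add edge {7,8}. Now deg[7]=0, deg[8]=1.
Step 7: smallest deg-1 vertex = 8, p_7 = 4. Add edge {4,8}. Now deg[8]=0, deg[4]=1.
Final: two remaining deg-1 vertices are 4, 9. Add edge {4,9}.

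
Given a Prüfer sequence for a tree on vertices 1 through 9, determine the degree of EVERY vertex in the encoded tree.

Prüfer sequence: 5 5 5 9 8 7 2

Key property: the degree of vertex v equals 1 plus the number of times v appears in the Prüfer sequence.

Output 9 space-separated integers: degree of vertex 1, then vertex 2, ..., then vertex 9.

Answer: 1 2 1 1 4 1 2 2 2

Derivation:
p_1 = 5: count[5] becomes 1
p_2 = 5: count[5] becomes 2
p_3 = 5: count[5] becomes 3
p_4 = 9: count[9] becomes 1
p_5 = 8: count[8] becomes 1
p_6 = 7: count[7] becomes 1
p_7 = 2: count[2] becomes 1
Degrees (1 + count): deg[1]=1+0=1, deg[2]=1+1=2, deg[3]=1+0=1, deg[4]=1+0=1, deg[5]=1+3=4, deg[6]=1+0=1, deg[7]=1+1=2, deg[8]=1+1=2, deg[9]=1+1=2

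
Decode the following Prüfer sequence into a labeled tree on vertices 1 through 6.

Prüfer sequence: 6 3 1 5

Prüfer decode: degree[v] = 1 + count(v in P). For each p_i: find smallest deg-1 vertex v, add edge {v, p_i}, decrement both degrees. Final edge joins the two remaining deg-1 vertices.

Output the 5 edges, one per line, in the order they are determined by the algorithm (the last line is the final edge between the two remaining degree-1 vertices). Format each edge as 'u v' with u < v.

Initial degrees: {1:2, 2:1, 3:2, 4:1, 5:2, 6:2}
Step 1: smallest deg-1 vertex = 2, p_1 = 6. Add edge {2,6}. Now deg[2]=0, deg[6]=1.
Step 2: smallest deg-1 vertex = 4, p_2 = 3. Add edge {3,4}. Now deg[4]=0, deg[3]=1.
Step 3: smallest deg-1 vertex = 3, p_3 = 1. Add edge {1,3}. Now deg[3]=0, deg[1]=1.
Step 4: smallest deg-1 vertex = 1, p_4 = 5. Add edge {1,5}. Now deg[1]=0, deg[5]=1.
Final: two remaining deg-1 vertices are 5, 6. Add edge {5,6}.

Answer: 2 6
3 4
1 3
1 5
5 6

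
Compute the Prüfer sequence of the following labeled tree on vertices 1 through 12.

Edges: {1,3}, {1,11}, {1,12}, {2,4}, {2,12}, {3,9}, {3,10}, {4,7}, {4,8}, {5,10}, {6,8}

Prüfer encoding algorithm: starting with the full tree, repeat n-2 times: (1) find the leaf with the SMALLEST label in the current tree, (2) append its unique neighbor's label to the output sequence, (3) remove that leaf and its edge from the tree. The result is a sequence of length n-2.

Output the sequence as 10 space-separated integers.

Step 1: leaves = {5,6,7,9,11}. Remove smallest leaf 5, emit neighbor 10.
Step 2: leaves = {6,7,9,10,11}. Remove smallest leaf 6, emit neighbor 8.
Step 3: leaves = {7,8,9,10,11}. Remove smallest leaf 7, emit neighbor 4.
Step 4: leaves = {8,9,10,11}. Remove smallest leaf 8, emit neighbor 4.
Step 5: leaves = {4,9,10,11}. Remove smallest leaf 4, emit neighbor 2.
Step 6: leaves = {2,9,10,11}. Remove smallest leaf 2, emit neighbor 12.
Step 7: leaves = {9,10,11,12}. Remove smallest leaf 9, emit neighbor 3.
Step 8: leaves = {10,11,12}. Remove smallest leaf 10, emit neighbor 3.
Step 9: leaves = {3,11,12}. Remove smallest leaf 3, emit neighbor 1.
Step 10: leaves = {11,12}. Remove smallest leaf 11, emit neighbor 1.
Done: 2 vertices remain (1, 12). Sequence = [10 8 4 4 2 12 3 3 1 1]

Answer: 10 8 4 4 2 12 3 3 1 1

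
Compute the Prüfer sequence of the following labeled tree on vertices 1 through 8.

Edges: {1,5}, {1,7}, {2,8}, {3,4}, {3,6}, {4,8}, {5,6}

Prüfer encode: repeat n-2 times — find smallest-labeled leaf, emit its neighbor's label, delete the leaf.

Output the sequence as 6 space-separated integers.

Answer: 8 1 5 6 3 4

Derivation:
Step 1: leaves = {2,7}. Remove smallest leaf 2, emit neighbor 8.
Step 2: leaves = {7,8}. Remove smallest leaf 7, emit neighbor 1.
Step 3: leaves = {1,8}. Remove smallest leaf 1, emit neighbor 5.
Step 4: leaves = {5,8}. Remove smallest leaf 5, emit neighbor 6.
Step 5: leaves = {6,8}. Remove smallest leaf 6, emit neighbor 3.
Step 6: leaves = {3,8}. Remove smallest leaf 3, emit neighbor 4.
Done: 2 vertices remain (4, 8). Sequence = [8 1 5 6 3 4]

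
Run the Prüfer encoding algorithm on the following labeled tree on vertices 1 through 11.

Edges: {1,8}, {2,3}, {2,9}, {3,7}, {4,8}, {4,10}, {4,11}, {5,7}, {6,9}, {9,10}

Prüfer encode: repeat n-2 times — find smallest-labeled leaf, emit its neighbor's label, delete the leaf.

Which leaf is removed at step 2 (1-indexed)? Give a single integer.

Step 1: current leaves = {1,5,6,11}. Remove leaf 1 (neighbor: 8).
Step 2: current leaves = {5,6,8,11}. Remove leaf 5 (neighbor: 7).

Answer: 5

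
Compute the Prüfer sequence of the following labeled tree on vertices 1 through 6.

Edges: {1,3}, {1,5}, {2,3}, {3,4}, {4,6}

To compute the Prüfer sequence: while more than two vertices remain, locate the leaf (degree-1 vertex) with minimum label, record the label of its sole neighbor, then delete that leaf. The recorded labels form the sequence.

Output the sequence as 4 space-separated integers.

Step 1: leaves = {2,5,6}. Remove smallest leaf 2, emit neighbor 3.
Step 2: leaves = {5,6}. Remove smallest leaf 5, emit neighbor 1.
Step 3: leaves = {1,6}. Remove smallest leaf 1, emit neighbor 3.
Step 4: leaves = {3,6}. Remove smallest leaf 3, emit neighbor 4.
Done: 2 vertices remain (4, 6). Sequence = [3 1 3 4]

Answer: 3 1 3 4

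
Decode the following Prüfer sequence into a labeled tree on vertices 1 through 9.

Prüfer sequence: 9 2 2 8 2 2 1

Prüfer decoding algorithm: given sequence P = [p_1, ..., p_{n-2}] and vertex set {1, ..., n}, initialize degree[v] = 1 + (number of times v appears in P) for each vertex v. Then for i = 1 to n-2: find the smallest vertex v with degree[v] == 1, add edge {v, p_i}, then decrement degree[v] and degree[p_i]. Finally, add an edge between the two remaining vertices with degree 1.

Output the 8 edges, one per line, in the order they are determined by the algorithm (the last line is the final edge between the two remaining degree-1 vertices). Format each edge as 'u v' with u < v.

Initial degrees: {1:2, 2:5, 3:1, 4:1, 5:1, 6:1, 7:1, 8:2, 9:2}
Step 1: smallest deg-1 vertex = 3, p_1 = 9. Add edge {3,9}. Now deg[3]=0, deg[9]=1.
Step 2: smallest deg-1 vertex = 4, p_2 = 2. Add edge {2,4}. Now deg[4]=0, deg[2]=4.
Step 3: smallest deg-1 vertex = 5, p_3 = 2. Add edge {2,5}. Now deg[5]=0, deg[2]=3.
Step 4: smallest deg-1 vertex = 6, p_4 = 8. Add edge {6,8}. Now deg[6]=0, deg[8]=1.
Step 5: smallest deg-1 vertex = 7, p_5 = 2. Add edge {2,7}. Now deg[7]=0, deg[2]=2.
Step 6: smallest deg-1 vertex = 8, p_6 = 2. Add edge {2,8}. Now deg[8]=0, deg[2]=1.
Step 7: smallest deg-1 vertex = 2, p_7 = 1. Add edge {1,2}. Now deg[2]=0, deg[1]=1.
Final: two remaining deg-1 vertices are 1, 9. Add edge {1,9}.

Answer: 3 9
2 4
2 5
6 8
2 7
2 8
1 2
1 9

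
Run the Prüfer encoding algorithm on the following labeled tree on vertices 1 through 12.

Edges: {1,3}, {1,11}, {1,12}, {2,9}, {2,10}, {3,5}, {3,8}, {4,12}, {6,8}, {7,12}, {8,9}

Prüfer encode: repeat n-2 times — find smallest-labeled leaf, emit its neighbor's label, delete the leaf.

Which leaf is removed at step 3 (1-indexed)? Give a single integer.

Answer: 6

Derivation:
Step 1: current leaves = {4,5,6,7,10,11}. Remove leaf 4 (neighbor: 12).
Step 2: current leaves = {5,6,7,10,11}. Remove leaf 5 (neighbor: 3).
Step 3: current leaves = {6,7,10,11}. Remove leaf 6 (neighbor: 8).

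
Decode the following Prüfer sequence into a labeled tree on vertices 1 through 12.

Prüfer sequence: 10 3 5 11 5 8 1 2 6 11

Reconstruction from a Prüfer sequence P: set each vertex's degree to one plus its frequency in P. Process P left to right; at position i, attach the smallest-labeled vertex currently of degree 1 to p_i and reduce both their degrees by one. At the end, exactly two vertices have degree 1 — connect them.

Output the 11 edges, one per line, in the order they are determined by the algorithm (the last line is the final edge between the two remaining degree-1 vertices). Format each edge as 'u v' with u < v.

Initial degrees: {1:2, 2:2, 3:2, 4:1, 5:3, 6:2, 7:1, 8:2, 9:1, 10:2, 11:3, 12:1}
Step 1: smallest deg-1 vertex = 4, p_1 = 10. Add edge {4,10}. Now deg[4]=0, deg[10]=1.
Step 2: smallest deg-1 vertex = 7, p_2 = 3. Add edge {3,7}. Now deg[7]=0, deg[3]=1.
Step 3: smallest deg-1 vertex = 3, p_3 = 5. Add edge {3,5}. Now deg[3]=0, deg[5]=2.
Step 4: smallest deg-1 vertex = 9, p_4 = 11. Add edge {9,11}. Now deg[9]=0, deg[11]=2.
Step 5: smallest deg-1 vertex = 10, p_5 = 5. Add edge {5,10}. Now deg[10]=0, deg[5]=1.
Step 6: smallest deg-1 vertex = 5, p_6 = 8. Add edge {5,8}. Now deg[5]=0, deg[8]=1.
Step 7: smallest deg-1 vertex = 8, p_7 = 1. Add edge {1,8}. Now deg[8]=0, deg[1]=1.
Step 8: smallest deg-1 vertex = 1, p_8 = 2. Add edge {1,2}. Now deg[1]=0, deg[2]=1.
Step 9: smallest deg-1 vertex = 2, p_9 = 6. Add edge {2,6}. Now deg[2]=0, deg[6]=1.
Step 10: smallest deg-1 vertex = 6, p_10 = 11. Add edge {6,11}. Now deg[6]=0, deg[11]=1.
Final: two remaining deg-1 vertices are 11, 12. Add edge {11,12}.

Answer: 4 10
3 7
3 5
9 11
5 10
5 8
1 8
1 2
2 6
6 11
11 12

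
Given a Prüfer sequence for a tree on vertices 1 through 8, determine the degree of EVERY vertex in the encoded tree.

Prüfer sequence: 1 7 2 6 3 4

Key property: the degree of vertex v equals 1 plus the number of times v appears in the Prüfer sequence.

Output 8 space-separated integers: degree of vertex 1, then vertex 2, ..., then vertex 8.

Answer: 2 2 2 2 1 2 2 1

Derivation:
p_1 = 1: count[1] becomes 1
p_2 = 7: count[7] becomes 1
p_3 = 2: count[2] becomes 1
p_4 = 6: count[6] becomes 1
p_5 = 3: count[3] becomes 1
p_6 = 4: count[4] becomes 1
Degrees (1 + count): deg[1]=1+1=2, deg[2]=1+1=2, deg[3]=1+1=2, deg[4]=1+1=2, deg[5]=1+0=1, deg[6]=1+1=2, deg[7]=1+1=2, deg[8]=1+0=1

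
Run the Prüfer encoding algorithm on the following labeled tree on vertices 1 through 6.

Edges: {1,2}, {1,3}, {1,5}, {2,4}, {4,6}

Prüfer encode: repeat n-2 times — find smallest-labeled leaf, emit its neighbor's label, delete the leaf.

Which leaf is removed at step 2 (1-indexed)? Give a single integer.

Answer: 5

Derivation:
Step 1: current leaves = {3,5,6}. Remove leaf 3 (neighbor: 1).
Step 2: current leaves = {5,6}. Remove leaf 5 (neighbor: 1).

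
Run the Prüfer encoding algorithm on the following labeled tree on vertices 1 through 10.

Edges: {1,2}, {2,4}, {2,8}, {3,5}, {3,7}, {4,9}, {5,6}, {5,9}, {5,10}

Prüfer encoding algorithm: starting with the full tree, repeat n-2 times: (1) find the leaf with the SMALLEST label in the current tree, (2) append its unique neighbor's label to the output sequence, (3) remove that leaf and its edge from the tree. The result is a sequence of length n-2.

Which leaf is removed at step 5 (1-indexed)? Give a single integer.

Step 1: current leaves = {1,6,7,8,10}. Remove leaf 1 (neighbor: 2).
Step 2: current leaves = {6,7,8,10}. Remove leaf 6 (neighbor: 5).
Step 3: current leaves = {7,8,10}. Remove leaf 7 (neighbor: 3).
Step 4: current leaves = {3,8,10}. Remove leaf 3 (neighbor: 5).
Step 5: current leaves = {8,10}. Remove leaf 8 (neighbor: 2).

Answer: 8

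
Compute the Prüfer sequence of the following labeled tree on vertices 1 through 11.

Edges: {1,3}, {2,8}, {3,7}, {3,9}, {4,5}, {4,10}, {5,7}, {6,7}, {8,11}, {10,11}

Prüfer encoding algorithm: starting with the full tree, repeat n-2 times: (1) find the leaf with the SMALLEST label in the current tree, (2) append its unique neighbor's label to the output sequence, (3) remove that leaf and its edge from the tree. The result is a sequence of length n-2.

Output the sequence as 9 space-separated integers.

Answer: 3 8 7 11 3 7 5 4 10

Derivation:
Step 1: leaves = {1,2,6,9}. Remove smallest leaf 1, emit neighbor 3.
Step 2: leaves = {2,6,9}. Remove smallest leaf 2, emit neighbor 8.
Step 3: leaves = {6,8,9}. Remove smallest leaf 6, emit neighbor 7.
Step 4: leaves = {8,9}. Remove smallest leaf 8, emit neighbor 11.
Step 5: leaves = {9,11}. Remove smallest leaf 9, emit neighbor 3.
Step 6: leaves = {3,11}. Remove smallest leaf 3, emit neighbor 7.
Step 7: leaves = {7,11}. Remove smallest leaf 7, emit neighbor 5.
Step 8: leaves = {5,11}. Remove smallest leaf 5, emit neighbor 4.
Step 9: leaves = {4,11}. Remove smallest leaf 4, emit neighbor 10.
Done: 2 vertices remain (10, 11). Sequence = [3 8 7 11 3 7 5 4 10]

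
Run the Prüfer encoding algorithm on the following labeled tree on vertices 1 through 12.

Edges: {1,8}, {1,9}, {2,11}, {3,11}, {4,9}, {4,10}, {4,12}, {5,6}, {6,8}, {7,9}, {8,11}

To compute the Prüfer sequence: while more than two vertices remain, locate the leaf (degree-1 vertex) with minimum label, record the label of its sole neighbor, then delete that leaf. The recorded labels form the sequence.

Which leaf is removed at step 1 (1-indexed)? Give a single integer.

Step 1: current leaves = {2,3,5,7,10,12}. Remove leaf 2 (neighbor: 11).

Answer: 2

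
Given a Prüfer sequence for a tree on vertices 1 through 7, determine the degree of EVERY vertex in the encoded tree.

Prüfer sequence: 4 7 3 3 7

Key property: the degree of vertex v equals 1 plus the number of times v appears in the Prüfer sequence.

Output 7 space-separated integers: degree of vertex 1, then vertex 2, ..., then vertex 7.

Answer: 1 1 3 2 1 1 3

Derivation:
p_1 = 4: count[4] becomes 1
p_2 = 7: count[7] becomes 1
p_3 = 3: count[3] becomes 1
p_4 = 3: count[3] becomes 2
p_5 = 7: count[7] becomes 2
Degrees (1 + count): deg[1]=1+0=1, deg[2]=1+0=1, deg[3]=1+2=3, deg[4]=1+1=2, deg[5]=1+0=1, deg[6]=1+0=1, deg[7]=1+2=3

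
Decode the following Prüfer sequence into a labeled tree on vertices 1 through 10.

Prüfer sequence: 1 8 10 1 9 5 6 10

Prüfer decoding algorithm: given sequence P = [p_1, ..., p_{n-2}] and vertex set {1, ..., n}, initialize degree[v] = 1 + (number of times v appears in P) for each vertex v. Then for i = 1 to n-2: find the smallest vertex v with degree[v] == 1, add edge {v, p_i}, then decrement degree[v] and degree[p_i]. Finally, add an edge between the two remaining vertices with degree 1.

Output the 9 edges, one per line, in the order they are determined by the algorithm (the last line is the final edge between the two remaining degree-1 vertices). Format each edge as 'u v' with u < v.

Initial degrees: {1:3, 2:1, 3:1, 4:1, 5:2, 6:2, 7:1, 8:2, 9:2, 10:3}
Step 1: smallest deg-1 vertex = 2, p_1 = 1. Add edge {1,2}. Now deg[2]=0, deg[1]=2.
Step 2: smallest deg-1 vertex = 3, p_2 = 8. Add edge {3,8}. Now deg[3]=0, deg[8]=1.
Step 3: smallest deg-1 vertex = 4, p_3 = 10. Add edge {4,10}. Now deg[4]=0, deg[10]=2.
Step 4: smallest deg-1 vertex = 7, p_4 = 1. Add edge {1,7}. Now deg[7]=0, deg[1]=1.
Step 5: smallest deg-1 vertex = 1, p_5 = 9. Add edge {1,9}. Now deg[1]=0, deg[9]=1.
Step 6: smallest deg-1 vertex = 8, p_6 = 5. Add edge {5,8}. Now deg[8]=0, deg[5]=1.
Step 7: smallest deg-1 vertex = 5, p_7 = 6. Add edge {5,6}. Now deg[5]=0, deg[6]=1.
Step 8: smallest deg-1 vertex = 6, p_8 = 10. Add edge {6,10}. Now deg[6]=0, deg[10]=1.
Final: two remaining deg-1 vertices are 9, 10. Add edge {9,10}.

Answer: 1 2
3 8
4 10
1 7
1 9
5 8
5 6
6 10
9 10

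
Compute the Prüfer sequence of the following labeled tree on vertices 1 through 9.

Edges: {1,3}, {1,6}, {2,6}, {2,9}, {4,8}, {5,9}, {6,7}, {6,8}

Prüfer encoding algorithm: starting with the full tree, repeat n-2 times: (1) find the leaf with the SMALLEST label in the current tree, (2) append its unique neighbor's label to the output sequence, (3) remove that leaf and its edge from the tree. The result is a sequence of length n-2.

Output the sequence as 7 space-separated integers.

Step 1: leaves = {3,4,5,7}. Remove smallest leaf 3, emit neighbor 1.
Step 2: leaves = {1,4,5,7}. Remove smallest leaf 1, emit neighbor 6.
Step 3: leaves = {4,5,7}. Remove smallest leaf 4, emit neighbor 8.
Step 4: leaves = {5,7,8}. Remove smallest leaf 5, emit neighbor 9.
Step 5: leaves = {7,8,9}. Remove smallest leaf 7, emit neighbor 6.
Step 6: leaves = {8,9}. Remove smallest leaf 8, emit neighbor 6.
Step 7: leaves = {6,9}. Remove smallest leaf 6, emit neighbor 2.
Done: 2 vertices remain (2, 9). Sequence = [1 6 8 9 6 6 2]

Answer: 1 6 8 9 6 6 2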